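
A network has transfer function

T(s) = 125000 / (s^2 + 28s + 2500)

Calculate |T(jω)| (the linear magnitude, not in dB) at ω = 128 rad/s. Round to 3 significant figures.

At s = jω = j128:
quadratic: (j128)² + 28·j128 + 2500 = -13884 + j3584 → |·| ≈ 14339, ∠ ≈ 165.53°
|T| = 125000 / 14339 ≈ 8.7175

8.72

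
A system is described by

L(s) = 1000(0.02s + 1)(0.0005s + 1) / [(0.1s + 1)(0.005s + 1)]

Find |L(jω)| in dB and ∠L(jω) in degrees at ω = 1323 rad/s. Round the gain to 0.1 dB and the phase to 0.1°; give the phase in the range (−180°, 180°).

31.1 dB, -49.7°

At ω = 1323 rad/s:
zero (1 + j1323·0.02) = 1 + j26.46 → |·| ≈ 26.479, ∠ ≈ 87.84°
zero (1 + j1323·0.0005) = 1 + j0.6615 → |·| ≈ 1.199, ∠ ≈ 33.48°
pole (1 + j1323·0.1) = 1 + j132.3 → |·| ≈ 132.3, ∠ ≈ 89.57°
pole (1 + j1323·0.005) = 1 + j6.615 → |·| ≈ 6.6902, ∠ ≈ 81.40°
|L| = 1000 · 26.479 · 1.199 / (132.3 · 6.6902) ≈ 35.869
Gain = 20 log₁₀(35.869) ≈ 31.09 dB
∠L = (87.84° + 33.48°) − (89.57° + 81.40°) = -49.65°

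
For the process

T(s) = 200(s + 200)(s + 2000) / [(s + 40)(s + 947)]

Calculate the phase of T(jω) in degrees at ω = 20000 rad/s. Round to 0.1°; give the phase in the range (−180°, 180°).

-3.5°

At s = jω = j20000:
zero (s+200): 200 + j20000 → |·| = √(200²+20000²) = √400040000 ≈ 20001, ∠ = arctan(20000/200) ≈ 89.43°
zero (s+2000): 2000 + j20000 → |·| = √(2000²+20000²) = √404000000 ≈ 20100, ∠ = arctan(20000/2000) ≈ 84.29°
pole (s+40): 40 + j20000 → |·| = √(40²+20000²) = √400001600 ≈ 20000, ∠ = arctan(20000/40) ≈ 89.89°
pole (s+947): 947 + j20000 → |·| = √(947²+20000²) = √400896809 ≈ 20022, ∠ = arctan(20000/947) ≈ 87.29°
∠T = 173.72° − 177.18° = -3.46°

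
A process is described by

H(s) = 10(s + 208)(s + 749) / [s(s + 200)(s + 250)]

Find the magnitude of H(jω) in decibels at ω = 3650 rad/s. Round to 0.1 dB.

-51.1 dB

At s = jω = j3650:
zero (s+208): 208 + j3650 → |·| = √(208²+3650²) = √13365764 ≈ 3655.9, ∠ = arctan(3650/208) ≈ 86.74°
zero (s+749): 749 + j3650 → |·| = √(749²+3650²) = √13883501 ≈ 3726.1, ∠ = arctan(3650/749) ≈ 78.40°
pole (s+200): 200 + j3650 → |·| = √(200²+3650²) = √13362500 ≈ 3655.5, ∠ = arctan(3650/200) ≈ 86.86°
pole (s+250): 250 + j3650 → |·| = √(250²+3650²) = √13385000 ≈ 3658.6, ∠ = arctan(3650/250) ≈ 86.08°
pole at origin: |s| = 3650, ∠ = 90.00° (in denominator)
|H| = 10 · 1.3622e+07 / 4.8815e+10 ≈ 0.0027905
Gain = 20 log₁₀(0.0027905) ≈ -51.09 dB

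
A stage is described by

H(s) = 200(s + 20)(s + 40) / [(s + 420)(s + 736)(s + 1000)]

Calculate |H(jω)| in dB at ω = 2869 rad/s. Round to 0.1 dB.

-24.0 dB

At s = jω = j2869:
zero (s+20): 20 + j2869 → |·| = √(20²+2869²) = √8231561 ≈ 2869.1, ∠ = arctan(2869/20) ≈ 89.60°
zero (s+40): 40 + j2869 → |·| = √(40²+2869²) = √8232761 ≈ 2869.3, ∠ = arctan(2869/40) ≈ 89.20°
pole (s+420): 420 + j2869 → |·| = √(420²+2869²) = √8407561 ≈ 2899.6, ∠ = arctan(2869/420) ≈ 81.67°
pole (s+736): 736 + j2869 → |·| = √(736²+2869²) = √8772857 ≈ 2961.9, ∠ = arctan(2869/736) ≈ 75.61°
pole (s+1000): 1000 + j2869 → |·| = √(1000²+2869²) = √9231161 ≈ 3038.3, ∠ = arctan(2869/1000) ≈ 70.78°
|H| = 200 · 8.2323e+06 / 2.6094e+10 ≈ 0.063097
Gain = 20 log₁₀(0.063097) ≈ -24.00 dB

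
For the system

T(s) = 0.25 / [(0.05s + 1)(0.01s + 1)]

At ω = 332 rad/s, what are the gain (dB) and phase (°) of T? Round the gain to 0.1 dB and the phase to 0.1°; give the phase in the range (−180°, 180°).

At ω = 332 rad/s:
pole (1 + j332·0.05) = 1 + j16.6 → |·| ≈ 16.63, ∠ ≈ 86.55°
pole (1 + j332·0.01) = 1 + j3.32 → |·| ≈ 3.4673, ∠ ≈ 73.24°
|T| = 0.25 · 1 / (16.63 · 3.4673) ≈ 0.0043357
Gain = 20 log₁₀(0.0043357) ≈ -47.26 dB
∠T = (0°) − (86.55° + 73.24°) = -159.79°

-47.3 dB, -159.8°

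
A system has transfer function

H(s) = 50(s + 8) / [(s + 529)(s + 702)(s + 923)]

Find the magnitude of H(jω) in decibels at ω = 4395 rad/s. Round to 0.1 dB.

-112.1 dB

At s = jω = j4395:
zero (s+8): 8 + j4395 → |·| = √(8²+4395²) = √19316089 ≈ 4395, ∠ = arctan(4395/8) ≈ 89.90°
pole (s+529): 529 + j4395 → |·| = √(529²+4395²) = √19595866 ≈ 4426.7, ∠ = arctan(4395/529) ≈ 83.14°
pole (s+702): 702 + j4395 → |·| = √(702²+4395²) = √19808829 ≈ 4450.7, ∠ = arctan(4395/702) ≈ 80.92°
pole (s+923): 923 + j4395 → |·| = √(923²+4395²) = √20167954 ≈ 4490.9, ∠ = arctan(4395/923) ≈ 78.14°
|H| = 50 · 4395 / 8.8479e+10 ≈ 2.4836e-06
Gain = 20 log₁₀(2.4836e-06) ≈ -112.10 dB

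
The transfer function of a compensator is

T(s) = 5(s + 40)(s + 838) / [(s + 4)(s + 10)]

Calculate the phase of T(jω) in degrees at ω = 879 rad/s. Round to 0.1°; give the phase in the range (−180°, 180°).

-45.3°

At s = jω = j879:
zero (s+40): 40 + j879 → |·| = √(40²+879²) = √774241 ≈ 879.91, ∠ = arctan(879/40) ≈ 87.39°
zero (s+838): 838 + j879 → |·| = √(838²+879²) = √1474885 ≈ 1214.4, ∠ = arctan(879/838) ≈ 46.37°
pole (s+4): 4 + j879 → |·| = √(4²+879²) = √772657 ≈ 879.01, ∠ = arctan(879/4) ≈ 89.74°
pole (s+10): 10 + j879 → |·| = √(10²+879²) = √772741 ≈ 879.06, ∠ = arctan(879/10) ≈ 89.35°
∠T = 133.76° − 179.09° = -45.33°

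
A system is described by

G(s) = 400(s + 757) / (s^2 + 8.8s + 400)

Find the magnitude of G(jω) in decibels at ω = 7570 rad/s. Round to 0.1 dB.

At s = jω = j7570:
zero (s+757): 757 + j7570 → |·| = √(757²+7570²) = √57877949 ≈ 7607.8, ∠ = arctan(7570/757) ≈ 84.29°
quadratic: (j7570)² + 8.8·j7570 + 400 = -57304500 + j66616 → |·| ≈ 5.7305e+07, ∠ ≈ 179.93°
|G| = 400 · 7607.8 / 5.7305e+07 ≈ 0.053104
Gain = 20 log₁₀(0.053104) ≈ -25.50 dB

-25.5 dB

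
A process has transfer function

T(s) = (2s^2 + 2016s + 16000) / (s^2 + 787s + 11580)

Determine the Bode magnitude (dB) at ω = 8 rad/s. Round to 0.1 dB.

4.7 dB

Substitute s = j8:
Numerator: 2(j8)^2 + 2016(j8) + 16000 = 15872 + j16128
Denominator: (j8)^2 + 787(j8) + 11580 = 11516 + j6296
|N| = √(15872² + 16128²) ≈ 22628, ∠N ≈ 45.46°
|D| = √(11516² + 6296²) ≈ 13125, ∠D ≈ 28.67°
|T| = 22628 / 13125 ≈ 1.724
Gain = 20 log₁₀(1.724) ≈ 4.73 dB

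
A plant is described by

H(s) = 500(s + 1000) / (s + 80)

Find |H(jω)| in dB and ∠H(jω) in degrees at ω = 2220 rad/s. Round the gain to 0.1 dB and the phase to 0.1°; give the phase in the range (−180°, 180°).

54.8 dB, -22.2°

At s = jω = j2220:
zero (s+1000): 1000 + j2220 → |·| = √(1000²+2220²) = √5928400 ≈ 2434.8, ∠ = arctan(2220/1000) ≈ 65.75°
pole (s+80): 80 + j2220 → |·| = √(80²+2220²) = √4934800 ≈ 2221.4, ∠ = arctan(2220/80) ≈ 87.94°
|H| = 500 · 2434.8 / 2221.4 ≈ 548.03
Gain = 20 log₁₀(548.03) ≈ 54.78 dB
∠H = 65.75° − 87.94° = -22.19°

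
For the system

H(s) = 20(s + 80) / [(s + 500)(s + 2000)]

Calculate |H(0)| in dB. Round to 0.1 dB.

H(0) = 20·80 / (500·2000) = 0.0016
20 log₁₀(0.0016) ≈ -55.92 dB

-55.9 dB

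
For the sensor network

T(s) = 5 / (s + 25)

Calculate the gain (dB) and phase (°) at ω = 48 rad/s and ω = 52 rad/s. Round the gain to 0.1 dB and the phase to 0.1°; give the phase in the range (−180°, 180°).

Substitute s = j48:
Numerator: 5 = 5 + j0
Denominator: (j48) + 25 = 25 + j48
|N| = √(5² + 0²) ≈ 5, ∠N ≈ 0.00°
|D| = √(25² + 48²) ≈ 54.12, ∠D ≈ 62.49°
|T| = 5 / 54.12 ≈ 0.092387
Gain = 20 log₁₀(0.092387) ≈ -20.69 dB
∠T = 0.00° − 62.49° = -62.49°

Substitute s = j52:
Numerator: 5 = 5 + j0
Denominator: (j52) + 25 = 25 + j52
|N| = √(5² + 0²) ≈ 5, ∠N ≈ 0.00°
|D| = √(25² + 52²) ≈ 57.697, ∠D ≈ 64.32°
|T| = 5 / 57.697 ≈ 0.08666
Gain = 20 log₁₀(0.08666) ≈ -21.24 dB
∠T = 0.00° − 64.32° = -64.32°

ω = 48: -20.7 dB, -62.5°; ω = 52: -21.2 dB, -64.3°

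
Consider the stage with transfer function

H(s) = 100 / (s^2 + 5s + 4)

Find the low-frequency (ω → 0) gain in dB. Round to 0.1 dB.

28.0 dB

H(0) = 100 / 4 = 25
20 log₁₀(25) ≈ 27.96 dB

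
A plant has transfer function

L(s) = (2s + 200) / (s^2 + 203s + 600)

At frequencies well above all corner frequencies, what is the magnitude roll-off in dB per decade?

Each pole contributes −20 dB/decade at high frequency; each zero contributes +20 dB/decade.
Net: 1 zero(s) − 2 pole(s) → -20 dB/decade.

-20 dB/decade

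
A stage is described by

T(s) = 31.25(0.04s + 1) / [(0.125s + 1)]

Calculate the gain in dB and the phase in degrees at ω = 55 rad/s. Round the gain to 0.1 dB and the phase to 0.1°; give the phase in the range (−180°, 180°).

At ω = 55 rad/s:
zero (1 + j55·0.04) = 1 + j2.2 → |·| ≈ 2.4166, ∠ ≈ 65.56°
pole (1 + j55·0.125) = 1 + j6.875 → |·| ≈ 6.9473, ∠ ≈ 81.72°
|T| = 31.25 · 2.4166 / (6.9473) ≈ 10.87
Gain = 20 log₁₀(10.87) ≈ 20.72 dB
∠T = (65.56°) − (81.72°) = -16.16°

20.7 dB, -16.2°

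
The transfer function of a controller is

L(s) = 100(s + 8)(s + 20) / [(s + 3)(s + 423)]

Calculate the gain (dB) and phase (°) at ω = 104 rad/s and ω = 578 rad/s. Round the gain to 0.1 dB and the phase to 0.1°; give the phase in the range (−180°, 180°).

ω = 104: 27.7 dB, 62.6°; ω = 578: 38.1 dB, 33.7°

At s = jω = j104:
zero (s+8): 8 + j104 → |·| = √(8²+104²) = √10880 ≈ 104.31, ∠ = arctan(104/8) ≈ 85.60°
zero (s+20): 20 + j104 → |·| = √(20²+104²) = √11216 ≈ 105.91, ∠ = arctan(104/20) ≈ 79.11°
pole (s+3): 3 + j104 → |·| = √(3²+104²) = √10825 ≈ 104.04, ∠ = arctan(104/3) ≈ 88.35°
pole (s+423): 423 + j104 → |·| = √(423²+104²) = √189745 ≈ 435.6, ∠ = arctan(104/423) ≈ 13.81°
|L| = 100 · 11047 / 45320 ≈ 24.376
Gain = 20 log₁₀(24.376) ≈ 27.74 dB
∠L = 164.71° − 102.16° = 62.55°

At s = jω = j578:
zero (s+8): 8 + j578 → |·| = √(8²+578²) = √334148 ≈ 578.06, ∠ = arctan(578/8) ≈ 89.21°
zero (s+20): 20 + j578 → |·| = √(20²+578²) = √334484 ≈ 578.35, ∠ = arctan(578/20) ≈ 88.02°
pole (s+3): 3 + j578 → |·| = √(3²+578²) = √334093 ≈ 578.01, ∠ = arctan(578/3) ≈ 89.70°
pole (s+423): 423 + j578 → |·| = √(423²+578²) = √513013 ≈ 716.25, ∠ = arctan(578/423) ≈ 53.80°
|L| = 100 · 3.3432e+05 / 4.14e+05 ≈ 80.754
Gain = 20 log₁₀(80.754) ≈ 38.14 dB
∠L = 177.23° − 143.50° = 33.73°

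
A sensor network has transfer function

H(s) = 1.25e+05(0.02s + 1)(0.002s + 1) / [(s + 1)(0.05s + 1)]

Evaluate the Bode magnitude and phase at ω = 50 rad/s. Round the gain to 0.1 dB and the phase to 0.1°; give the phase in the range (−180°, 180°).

At ω = 50 rad/s:
zero (1 + j50·0.02) = 1 + j1 → |·| ≈ 1.4142, ∠ ≈ 45.00°
zero (1 + j50·0.002) = 1 + j0.1 → |·| ≈ 1.005, ∠ ≈ 5.71°
pole (1 + j50·1) = 1 + j50 → |·| ≈ 50.01, ∠ ≈ 88.85°
pole (1 + j50·0.05) = 1 + j2.5 → |·| ≈ 2.6926, ∠ ≈ 68.20°
|H| = 1.25e+05 · 1.4142 · 1.005 / (50.01 · 2.6926) ≈ 1319.3
Gain = 20 log₁₀(1319.3) ≈ 62.41 dB
∠H = (45.00° + 5.71°) − (88.85° + 68.20°) = -106.34°

62.4 dB, -106.3°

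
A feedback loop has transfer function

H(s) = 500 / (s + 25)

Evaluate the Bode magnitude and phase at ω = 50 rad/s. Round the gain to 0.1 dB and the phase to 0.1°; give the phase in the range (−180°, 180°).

Substitute s = j50:
Numerator: 500 = 500 + j0
Denominator: (j50) + 25 = 25 + j50
|N| = √(500² + 0²) ≈ 500, ∠N ≈ 0.00°
|D| = √(25² + 50²) ≈ 55.902, ∠D ≈ 63.43°
|H| = 500 / 55.902 ≈ 8.9442
Gain = 20 log₁₀(8.9442) ≈ 19.03 dB
∠H = 0.00° − 63.43° = -63.43°

19.0 dB, -63.4°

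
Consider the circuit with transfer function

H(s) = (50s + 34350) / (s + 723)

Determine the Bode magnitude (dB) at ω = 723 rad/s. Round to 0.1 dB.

Substitute s = j723:
Numerator: 50(j723) + 34350 = 34350 + j36150
Denominator: (j723) + 723 = 723 + j723
|N| = √(34350² + 36150²) ≈ 49867, ∠N ≈ 46.46°
|D| = √(723² + 723²) ≈ 1022.5, ∠D ≈ 45.00°
|H| = 49867 / 1022.5 ≈ 48.77
Gain = 20 log₁₀(48.77) ≈ 33.76 dB

33.8 dB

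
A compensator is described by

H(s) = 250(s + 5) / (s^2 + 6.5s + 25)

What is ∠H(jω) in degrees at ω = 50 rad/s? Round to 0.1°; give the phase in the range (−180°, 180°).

At s = jω = j50:
zero (s+5): 5 + j50 → |·| = √(5²+50²) = √2525 ≈ 50.249, ∠ = arctan(50/5) ≈ 84.29°
quadratic: (j50)² + 6.5·j50 + 25 = -2475 + j325 → |·| ≈ 2496.2, ∠ ≈ 172.52°
∠H = 84.29° − 172.52° = -88.23°

-88.2°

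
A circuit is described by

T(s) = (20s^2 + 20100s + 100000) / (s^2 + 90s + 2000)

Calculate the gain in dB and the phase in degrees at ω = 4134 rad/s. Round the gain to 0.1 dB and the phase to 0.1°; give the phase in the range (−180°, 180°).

26.3 dB, -12.4°

Substitute s = j4134:
Numerator: 20(j4134)^2 + 20100(j4134) + 100000 = -341699120 + j83093400
Denominator: (j4134)^2 + 90(j4134) + 2000 = -17087956 + j372060
|N| = √(341699120² + 83093400²) ≈ 3.5166e+08, ∠N ≈ 166.33°
|D| = √(17087956² + 372060²) ≈ 1.7092e+07, ∠D ≈ 178.75°
|T| = 3.5166e+08 / 1.7092e+07 ≈ 20.575
Gain = 20 log₁₀(20.575) ≈ 26.27 dB
∠T = 166.33° − 178.75° = -12.42°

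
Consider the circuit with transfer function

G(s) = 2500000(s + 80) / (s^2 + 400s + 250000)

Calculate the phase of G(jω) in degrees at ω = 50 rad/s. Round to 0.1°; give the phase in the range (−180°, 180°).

At s = jω = j50:
zero (s+80): 80 + j50 → |·| = √(80²+50²) = √8900 ≈ 94.34, ∠ = arctan(50/80) ≈ 32.01°
quadratic: (j50)² + 400·j50 + 250000 = 247500 + j20000 → |·| ≈ 2.4831e+05, ∠ ≈ 4.62°
∠G = 32.01° − 4.62° = 27.39°

27.4°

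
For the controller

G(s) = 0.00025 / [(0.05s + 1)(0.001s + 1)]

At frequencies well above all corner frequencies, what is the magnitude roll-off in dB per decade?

Each pole contributes −20 dB/decade at high frequency; each zero contributes +20 dB/decade.
Net: 0 zero(s) − 2 pole(s) → -40 dB/decade.

-40 dB/decade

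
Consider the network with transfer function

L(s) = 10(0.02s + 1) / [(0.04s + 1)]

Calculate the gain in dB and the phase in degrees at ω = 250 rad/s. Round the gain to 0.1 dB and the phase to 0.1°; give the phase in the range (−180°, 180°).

At ω = 250 rad/s:
zero (1 + j250·0.02) = 1 + j5 → |·| ≈ 5.099, ∠ ≈ 78.69°
pole (1 + j250·0.04) = 1 + j10 → |·| ≈ 10.05, ∠ ≈ 84.29°
|L| = 10 · 5.099 / (10.05) ≈ 5.0736
Gain = 20 log₁₀(5.0736) ≈ 14.11 dB
∠L = (78.69°) − (84.29°) = -5.60°

14.1 dB, -5.6°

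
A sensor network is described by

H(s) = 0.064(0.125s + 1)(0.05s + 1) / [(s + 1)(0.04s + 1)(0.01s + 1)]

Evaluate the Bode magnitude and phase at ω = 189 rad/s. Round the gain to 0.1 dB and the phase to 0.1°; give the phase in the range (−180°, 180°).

-46.6 dB, -62.7°

At ω = 189 rad/s:
zero (1 + j189·0.125) = 1 + j23.625 → |·| ≈ 23.646, ∠ ≈ 87.58°
zero (1 + j189·0.05) = 1 + j9.45 → |·| ≈ 9.5028, ∠ ≈ 83.96°
pole (1 + j189·1) = 1 + j189 → |·| ≈ 189, ∠ ≈ 89.70°
pole (1 + j189·0.04) = 1 + j7.56 → |·| ≈ 7.6259, ∠ ≈ 82.46°
pole (1 + j189·0.01) = 1 + j1.89 → |·| ≈ 2.1382, ∠ ≈ 62.12°
|H| = 0.064 · 23.646 · 9.5028 / (189 · 7.6259 · 2.1382) ≈ 0.0046665
Gain = 20 log₁₀(0.0046665) ≈ -46.62 dB
∠H = (87.58° + 83.96°) − (89.70° + 82.46° + 62.12°) = -62.74°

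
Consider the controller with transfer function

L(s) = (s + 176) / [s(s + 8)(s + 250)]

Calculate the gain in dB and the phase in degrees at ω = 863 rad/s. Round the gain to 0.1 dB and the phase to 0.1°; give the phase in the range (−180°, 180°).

-117.6 dB, -174.8°

At s = jω = j863:
zero (s+176): 176 + j863 → |·| = √(176²+863²) = √775745 ≈ 880.76, ∠ = arctan(863/176) ≈ 78.47°
pole (s+8): 8 + j863 → |·| = √(8²+863²) = √744833 ≈ 863.04, ∠ = arctan(863/8) ≈ 89.47°
pole (s+250): 250 + j863 → |·| = √(250²+863²) = √807269 ≈ 898.48, ∠ = arctan(863/250) ≈ 73.84°
pole at origin: |s| = 863, ∠ = 90.00° (in denominator)
|L| = 1 · 880.76 / 6.6919e+08 ≈ 1.3162e-06
Gain = 20 log₁₀(1.3162e-06) ≈ -117.61 dB
∠L = 78.47° − 253.31° = -174.84°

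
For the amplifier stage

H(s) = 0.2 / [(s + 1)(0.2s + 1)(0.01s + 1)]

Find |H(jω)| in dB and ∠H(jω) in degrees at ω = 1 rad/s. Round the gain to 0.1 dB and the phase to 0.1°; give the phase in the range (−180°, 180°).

-17.2 dB, -56.9°

At ω = 1 rad/s:
pole (1 + j1·1) = 1 + j1 → |·| ≈ 1.4142, ∠ ≈ 45.00°
pole (1 + j1·0.2) = 1 + j0.2 → |·| ≈ 1.0198, ∠ ≈ 11.31°
pole (1 + j1·0.01) = 1 + j0.01 → |·| ≈ 1, ∠ ≈ 0.57°
|H| = 0.2 · 1 / (1.4142 · 1.0198 · 1) ≈ 0.13868
Gain = 20 log₁₀(0.13868) ≈ -17.16 dB
∠H = (0°) − (45.00° + 11.31° + 0.57°) = -56.88°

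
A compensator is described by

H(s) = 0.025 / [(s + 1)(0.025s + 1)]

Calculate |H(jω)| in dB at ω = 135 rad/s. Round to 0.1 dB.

At ω = 135 rad/s:
pole (1 + j135·1) = 1 + j135 → |·| ≈ 135, ∠ ≈ 89.58°
pole (1 + j135·0.025) = 1 + j3.375 → |·| ≈ 3.52, ∠ ≈ 73.50°
|H| = 0.025 · 1 / (135 · 3.52) ≈ 5.2609e-05
Gain = 20 log₁₀(5.2609e-05) ≈ -85.58 dB

-85.6 dB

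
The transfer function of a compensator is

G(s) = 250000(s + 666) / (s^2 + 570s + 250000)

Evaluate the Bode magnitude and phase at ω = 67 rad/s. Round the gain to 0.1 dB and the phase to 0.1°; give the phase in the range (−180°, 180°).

56.6 dB, -3.1°

At s = jω = j67:
zero (s+666): 666 + j67 → |·| = √(666²+67²) = √448045 ≈ 669.36, ∠ = arctan(67/666) ≈ 5.74°
quadratic: (j67)² + 570·j67 + 250000 = 245511 + j38190 → |·| ≈ 2.4846e+05, ∠ ≈ 8.84°
|G| = 250000 · 669.36 / 2.4846e+05 ≈ 673.51
Gain = 20 log₁₀(673.51) ≈ 56.57 dB
∠G = 5.74° − 8.84° = -3.10°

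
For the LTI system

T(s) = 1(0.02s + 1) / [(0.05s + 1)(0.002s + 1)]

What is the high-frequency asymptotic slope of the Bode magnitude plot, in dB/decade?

-20 dB/decade

Each pole contributes −20 dB/decade at high frequency; each zero contributes +20 dB/decade.
Net: 1 zero(s) − 2 pole(s) → -20 dB/decade.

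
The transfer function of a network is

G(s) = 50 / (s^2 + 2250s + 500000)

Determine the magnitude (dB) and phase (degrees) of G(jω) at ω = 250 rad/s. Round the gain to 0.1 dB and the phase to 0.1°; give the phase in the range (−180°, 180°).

-83.1 dB, -52.1°

Substitute s = j250:
Numerator: 50 = 50 + j0
Denominator: (j250)^2 + 2250(j250) + 500000 = 437500 + j562500
|N| = √(50² + 0²) ≈ 50, ∠N ≈ 0.00°
|D| = √(437500² + 562500²) ≈ 7.1261e+05, ∠D ≈ 52.13°
|G| = 50 / 7.1261e+05 ≈ 7.0165e-05
Gain = 20 log₁₀(7.0165e-05) ≈ -83.08 dB
∠G = 0.00° − 52.13° = -52.13°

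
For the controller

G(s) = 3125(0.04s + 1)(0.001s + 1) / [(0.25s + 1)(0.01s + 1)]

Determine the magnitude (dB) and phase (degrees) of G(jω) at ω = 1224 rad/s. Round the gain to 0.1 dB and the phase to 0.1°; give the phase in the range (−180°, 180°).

36.2 dB, -35.6°

At ω = 1224 rad/s:
zero (1 + j1224·0.04) = 1 + j48.96 → |·| ≈ 48.97, ∠ ≈ 88.83°
zero (1 + j1224·0.001) = 1 + j1.224 → |·| ≈ 1.5806, ∠ ≈ 50.75°
pole (1 + j1224·0.25) = 1 + j306 → |·| ≈ 306, ∠ ≈ 89.81°
pole (1 + j1224·0.01) = 1 + j12.24 → |·| ≈ 12.281, ∠ ≈ 85.33°
|G| = 3125 · 48.97 · 1.5806 / (306 · 12.281) ≈ 64.365
Gain = 20 log₁₀(64.365) ≈ 36.17 dB
∠G = (88.83° + 50.75°) − (89.81° + 85.33°) = -35.56°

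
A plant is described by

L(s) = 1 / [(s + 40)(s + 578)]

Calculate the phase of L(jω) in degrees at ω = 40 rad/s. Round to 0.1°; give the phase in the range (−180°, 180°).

At s = jω = j40:
pole (s+40): 40 + j40 → |·| = √(40²+40²) = √3200 ≈ 56.569, ∠ = arctan(40/40) ≈ 45.00°
pole (s+578): 578 + j40 → |·| = √(578²+40²) = √335684 ≈ 579.38, ∠ = arctan(40/578) ≈ 3.96°
∠L = 0.00° − 48.96° = -48.96°

-49.0°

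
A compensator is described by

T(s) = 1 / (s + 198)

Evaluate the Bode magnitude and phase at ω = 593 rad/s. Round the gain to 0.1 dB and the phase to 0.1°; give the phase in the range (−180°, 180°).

-55.9 dB, -71.5°

Substitute s = j593:
Numerator: 1 = 1 + j0
Denominator: (j593) + 198 = 198 + j593
|N| = √(1² + 0²) ≈ 1, ∠N ≈ 0.00°
|D| = √(198² + 593²) ≈ 625.18, ∠D ≈ 71.54°
|T| = 1 / 625.18 ≈ 0.0015995
Gain = 20 log₁₀(0.0015995) ≈ -55.92 dB
∠T = 0.00° − 71.54° = -71.54°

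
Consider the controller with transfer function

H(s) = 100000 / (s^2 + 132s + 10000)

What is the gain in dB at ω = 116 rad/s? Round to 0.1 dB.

16.1 dB

At s = jω = j116:
quadratic: (j116)² + 132·j116 + 10000 = -3456 + j15312 → |·| ≈ 15697, ∠ ≈ 102.72°
|H| = 100000 / 15697 ≈ 6.3706
Gain = 20 log₁₀(6.3706) ≈ 16.08 dB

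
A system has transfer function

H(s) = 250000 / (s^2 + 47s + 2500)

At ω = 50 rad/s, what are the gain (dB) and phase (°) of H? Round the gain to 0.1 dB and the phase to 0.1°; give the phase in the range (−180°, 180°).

At s = jω = j50:
quadratic: (j50)² + 47·j50 + 2500 = 0 + j2350 → |·| ≈ 2350, ∠ ≈ 90.00°
|H| = 250000 / 2350 ≈ 106.38
Gain = 20 log₁₀(106.38) ≈ 40.54 dB
∠H = 0.00° − 90.00° = -90.00°

40.5 dB, -90.0°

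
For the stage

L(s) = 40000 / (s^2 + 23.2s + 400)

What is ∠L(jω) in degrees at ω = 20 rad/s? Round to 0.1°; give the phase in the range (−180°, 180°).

-90.0°

At s = jω = j20:
quadratic: (j20)² + 23.2·j20 + 400 = 0 + j464 → |·| ≈ 464, ∠ ≈ 90.00°
∠L = 0.00° − 90.00° = -90.00°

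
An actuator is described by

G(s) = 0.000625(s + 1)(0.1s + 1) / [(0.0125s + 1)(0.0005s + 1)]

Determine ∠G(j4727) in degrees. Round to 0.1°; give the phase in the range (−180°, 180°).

At ω = 4727 rad/s:
zero (1 + j4727·1) = 1 + j4727 → |·| ≈ 4727, ∠ ≈ 89.99°
zero (1 + j4727·0.1) = 1 + j472.7 → |·| ≈ 472.7, ∠ ≈ 89.88°
pole (1 + j4727·0.0125) = 1 + j59.0875 → |·| ≈ 59.096, ∠ ≈ 89.03°
pole (1 + j4727·0.0005) = 1 + j2.3635 → |·| ≈ 2.5663, ∠ ≈ 67.07°
∠G = (89.99° + 89.88°) − (89.03° + 67.07°) = 23.77°

23.8°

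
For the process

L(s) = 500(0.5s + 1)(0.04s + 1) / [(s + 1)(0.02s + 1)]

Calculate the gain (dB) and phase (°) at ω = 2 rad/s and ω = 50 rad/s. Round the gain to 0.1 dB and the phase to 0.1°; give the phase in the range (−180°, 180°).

ω = 2: 50.0 dB, -16.2°; ω = 50: 51.9 dB, 17.3°

At ω = 2 rad/s:
zero (1 + j2·0.5) = 1 + j1 → |·| ≈ 1.4142, ∠ ≈ 45.00°
zero (1 + j2·0.04) = 1 + j0.08 → |·| ≈ 1.0032, ∠ ≈ 4.57°
pole (1 + j2·1) = 1 + j2 → |·| ≈ 2.2361, ∠ ≈ 63.43°
pole (1 + j2·0.02) = 1 + j0.04 → |·| ≈ 1.0008, ∠ ≈ 2.29°
|L| = 500 · 1.4142 · 1.0032 / (2.2361 · 1.0008) ≈ 316.98
Gain = 20 log₁₀(316.98) ≈ 50.02 dB
∠L = (45.00° + 4.57°) − (63.43° + 2.29°) = -16.15°

At ω = 50 rad/s:
zero (1 + j50·0.5) = 1 + j25 → |·| ≈ 25.02, ∠ ≈ 87.71°
zero (1 + j50·0.04) = 1 + j2 → |·| ≈ 2.2361, ∠ ≈ 63.43°
pole (1 + j50·1) = 1 + j50 → |·| ≈ 50.01, ∠ ≈ 88.85°
pole (1 + j50·0.02) = 1 + j1 → |·| ≈ 1.4142, ∠ ≈ 45.00°
|L| = 500 · 25.02 · 2.2361 / (50.01 · 1.4142) ≈ 395.53
Gain = 20 log₁₀(395.53) ≈ 51.94 dB
∠L = (87.71° + 63.43°) − (88.85° + 45.00°) = 17.29°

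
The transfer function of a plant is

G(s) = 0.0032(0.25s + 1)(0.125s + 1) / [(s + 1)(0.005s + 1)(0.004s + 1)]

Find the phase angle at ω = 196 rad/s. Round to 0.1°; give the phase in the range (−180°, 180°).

At ω = 196 rad/s:
zero (1 + j196·0.25) = 1 + j49 → |·| ≈ 49.01, ∠ ≈ 88.83°
zero (1 + j196·0.125) = 1 + j24.5 → |·| ≈ 24.52, ∠ ≈ 87.66°
pole (1 + j196·1) = 1 + j196 → |·| ≈ 196, ∠ ≈ 89.71°
pole (1 + j196·0.005) = 1 + j0.98 → |·| ≈ 1.4001, ∠ ≈ 44.42°
pole (1 + j196·0.004) = 1 + j0.784 → |·| ≈ 1.2707, ∠ ≈ 38.10°
∠G = (88.83° + 87.66°) − (89.71° + 44.42° + 38.10°) = 4.26°

4.3°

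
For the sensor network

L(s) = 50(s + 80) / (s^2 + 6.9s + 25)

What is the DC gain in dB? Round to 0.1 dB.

44.1 dB

L(0) = 50·80 / 25 = 160
20 log₁₀(160) ≈ 44.08 dB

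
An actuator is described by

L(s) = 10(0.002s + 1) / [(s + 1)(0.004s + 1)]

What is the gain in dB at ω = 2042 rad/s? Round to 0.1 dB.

-52.0 dB

At ω = 2042 rad/s:
zero (1 + j2042·0.002) = 1 + j4.084 → |·| ≈ 4.2046, ∠ ≈ 76.24°
pole (1 + j2042·1) = 1 + j2042 → |·| ≈ 2042, ∠ ≈ 89.97°
pole (1 + j2042·0.004) = 1 + j8.168 → |·| ≈ 8.229, ∠ ≈ 83.02°
|L| = 10 · 4.2046 / (2042 · 8.229) ≈ 0.0025022
Gain = 20 log₁₀(0.0025022) ≈ -52.03 dB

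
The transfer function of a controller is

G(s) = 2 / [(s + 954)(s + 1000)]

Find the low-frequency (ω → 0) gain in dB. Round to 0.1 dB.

G(0) = 2 / (954·1000) ≈ 2.0964e-06
20 log₁₀(2.0964e-06) ≈ -113.57 dB

-113.6 dB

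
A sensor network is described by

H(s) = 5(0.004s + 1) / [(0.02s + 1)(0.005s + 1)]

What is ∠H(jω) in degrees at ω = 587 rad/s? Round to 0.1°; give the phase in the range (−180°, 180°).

At ω = 587 rad/s:
zero (1 + j587·0.004) = 1 + j2.348 → |·| ≈ 2.5521, ∠ ≈ 66.93°
pole (1 + j587·0.02) = 1 + j11.74 → |·| ≈ 11.783, ∠ ≈ 85.13°
pole (1 + j587·0.005) = 1 + j2.935 → |·| ≈ 3.1007, ∠ ≈ 71.19°
∠H = (66.93°) − (85.13° + 71.19°) = -89.39°

-89.4°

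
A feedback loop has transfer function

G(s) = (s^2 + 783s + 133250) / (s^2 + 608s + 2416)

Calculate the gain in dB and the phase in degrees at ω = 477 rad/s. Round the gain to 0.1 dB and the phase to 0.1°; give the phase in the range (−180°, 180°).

Substitute s = j477:
Numerator: (j477)^2 + 783(j477) + 133250 = -94279 + j373491
Denominator: (j477)^2 + 608(j477) + 2416 = -225113 + j290016
|N| = √(94279² + 373491²) ≈ 3.8521e+05, ∠N ≈ 104.17°
|D| = √(225113² + 290016²) ≈ 3.6713e+05, ∠D ≈ 127.82°
|G| = 3.8521e+05 / 3.6713e+05 ≈ 1.0492
Gain = 20 log₁₀(1.0492) ≈ 0.42 dB
∠G = 104.17° − 127.82° = -23.65°

0.4 dB, -23.7°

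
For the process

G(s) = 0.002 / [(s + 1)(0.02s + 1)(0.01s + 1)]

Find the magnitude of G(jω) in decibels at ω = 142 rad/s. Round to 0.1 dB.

-111.4 dB

At ω = 142 rad/s:
pole (1 + j142·1) = 1 + j142 → |·| ≈ 142, ∠ ≈ 89.60°
pole (1 + j142·0.02) = 1 + j2.84 → |·| ≈ 3.0109, ∠ ≈ 70.60°
pole (1 + j142·0.01) = 1 + j1.42 → |·| ≈ 1.7368, ∠ ≈ 54.85°
|G| = 0.002 · 1 / (142 · 3.0109 · 1.7368) ≈ 2.6934e-06
Gain = 20 log₁₀(2.6934e-06) ≈ -111.39 dB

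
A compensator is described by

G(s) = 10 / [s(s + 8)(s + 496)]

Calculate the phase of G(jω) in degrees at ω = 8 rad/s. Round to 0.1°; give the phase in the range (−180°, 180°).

At s = jω = j8:
pole (s+8): 8 + j8 → |·| = √(8²+8²) = √128 ≈ 11.314, ∠ = arctan(8/8) ≈ 45.00°
pole (s+496): 496 + j8 → |·| = √(496²+8²) = √246080 ≈ 496.06, ∠ = arctan(8/496) ≈ 0.92°
pole at origin: |s| = 8, ∠ = 90.00° (in denominator)
∠G = 0.00° − 135.92° = -135.92°

-135.9°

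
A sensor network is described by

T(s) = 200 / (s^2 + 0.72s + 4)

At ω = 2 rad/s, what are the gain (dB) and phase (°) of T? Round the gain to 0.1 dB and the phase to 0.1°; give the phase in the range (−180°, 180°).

At s = jω = j2:
quadratic: (j2)² + 0.72·j2 + 4 = 0 + j1.44 → |·| ≈ 1.44, ∠ ≈ 90.00°
|T| = 200 / 1.44 ≈ 138.89
Gain = 20 log₁₀(138.89) ≈ 42.85 dB
∠T = 0.00° − 90.00° = -90.00°

42.9 dB, -90.0°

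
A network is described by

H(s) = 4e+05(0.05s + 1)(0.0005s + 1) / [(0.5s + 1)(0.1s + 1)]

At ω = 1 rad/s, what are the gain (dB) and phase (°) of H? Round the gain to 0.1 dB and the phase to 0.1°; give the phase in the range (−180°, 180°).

111.0 dB, -29.4°

At ω = 1 rad/s:
zero (1 + j1·0.05) = 1 + j0.05 → |·| ≈ 1.0012, ∠ ≈ 2.86°
zero (1 + j1·0.0005) = 1 + j0.0005 → |·| ≈ 1, ∠ ≈ 0.03°
pole (1 + j1·0.5) = 1 + j0.5 → |·| ≈ 1.118, ∠ ≈ 26.57°
pole (1 + j1·0.1) = 1 + j0.1 → |·| ≈ 1.005, ∠ ≈ 5.71°
|H| = 4e+05 · 1.0012 · 1 / (1.118 · 1.005) ≈ 3.5643e+05
Gain = 20 log₁₀(3.5643e+05) ≈ 111.04 dB
∠H = (2.86° + 0.03°) − (26.57° + 5.71°) = -29.39°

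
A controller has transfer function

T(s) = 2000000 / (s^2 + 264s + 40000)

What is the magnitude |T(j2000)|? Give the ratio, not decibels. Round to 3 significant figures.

0.501

At s = jω = j2000:
quadratic: (j2000)² + 264·j2000 + 40000 = -3960000 + j528000 → |·| ≈ 3.995e+06, ∠ ≈ 172.41°
|T| = 2000000 / 3.995e+06 ≈ 0.50063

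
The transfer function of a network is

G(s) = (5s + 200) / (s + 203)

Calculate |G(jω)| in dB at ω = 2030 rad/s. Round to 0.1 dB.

Substitute s = j2030:
Numerator: 5(j2030) + 200 = 200 + j10150
Denominator: (j2030) + 203 = 203 + j2030
|N| = √(200² + 10150²) ≈ 10152, ∠N ≈ 88.87°
|D| = √(203² + 2030²) ≈ 2040.1, ∠D ≈ 84.29°
|G| = 10152 / 2040.1 ≈ 4.9762
Gain = 20 log₁₀(4.9762) ≈ 13.94 dB

13.9 dB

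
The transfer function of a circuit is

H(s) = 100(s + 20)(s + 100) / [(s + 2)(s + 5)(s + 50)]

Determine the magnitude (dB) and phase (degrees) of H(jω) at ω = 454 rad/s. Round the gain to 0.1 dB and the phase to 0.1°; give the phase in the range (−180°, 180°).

At s = jω = j454:
zero (s+20): 20 + j454 → |·| = √(20²+454²) = √206516 ≈ 454.44, ∠ = arctan(454/20) ≈ 87.48°
zero (s+100): 100 + j454 → |·| = √(100²+454²) = √216116 ≈ 464.88, ∠ = arctan(454/100) ≈ 77.58°
pole (s+2): 2 + j454 → |·| = √(2²+454²) = √206120 ≈ 454, ∠ = arctan(454/2) ≈ 89.75°
pole (s+5): 5 + j454 → |·| = √(5²+454²) = √206141 ≈ 454.03, ∠ = arctan(454/5) ≈ 89.37°
pole (s+50): 50 + j454 → |·| = √(50²+454²) = √208616 ≈ 456.75, ∠ = arctan(454/50) ≈ 83.72°
|H| = 100 · 2.1126e+05 / 9.415e+07 ≈ 0.22439
Gain = 20 log₁₀(0.22439) ≈ -12.98 dB
∠H = 165.06° − 262.84° = -97.78°

-13.0 dB, -97.8°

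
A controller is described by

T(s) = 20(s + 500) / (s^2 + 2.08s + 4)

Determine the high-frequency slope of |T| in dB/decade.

-20 dB/decade

Each pole contributes −20 dB/decade at high frequency; each zero contributes +20 dB/decade.
Net: 1 zero(s) − 2 pole(s) → -20 dB/decade.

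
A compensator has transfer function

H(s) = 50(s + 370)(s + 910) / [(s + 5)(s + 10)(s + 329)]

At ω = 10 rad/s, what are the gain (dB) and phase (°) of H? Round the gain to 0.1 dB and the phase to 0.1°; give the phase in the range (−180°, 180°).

At s = jω = j10:
zero (s+370): 370 + j10 → |·| = √(370²+10²) = √137000 ≈ 370.14, ∠ = arctan(10/370) ≈ 1.55°
zero (s+910): 910 + j10 → |·| = √(910²+10²) = √828200 ≈ 910.05, ∠ = arctan(10/910) ≈ 0.63°
pole (s+5): 5 + j10 → |·| = √(5²+10²) = √125 ≈ 11.18, ∠ = arctan(10/5) ≈ 63.43°
pole (s+10): 10 + j10 → |·| = √(10²+10²) = √200 ≈ 14.142, ∠ = arctan(10/10) ≈ 45.00°
pole (s+329): 329 + j10 → |·| = √(329²+10²) = √108341 ≈ 329.15, ∠ = arctan(10/329) ≈ 1.74°
|H| = 50 · 3.3685e+05 / 52041 ≈ 323.64
Gain = 20 log₁₀(323.64) ≈ 50.20 dB
∠H = 2.18° − 110.17° = -107.99°

50.2 dB, -108.0°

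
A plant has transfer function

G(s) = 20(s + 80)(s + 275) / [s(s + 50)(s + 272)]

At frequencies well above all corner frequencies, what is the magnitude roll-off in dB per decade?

-20 dB/decade

Each pole contributes −20 dB/decade at high frequency; each zero contributes +20 dB/decade.
Net: 2 zero(s) − 3 pole(s) → -20 dB/decade.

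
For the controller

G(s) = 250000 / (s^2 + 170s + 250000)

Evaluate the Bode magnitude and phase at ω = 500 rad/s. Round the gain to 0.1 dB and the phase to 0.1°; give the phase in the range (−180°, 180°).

9.4 dB, -90.0°

At s = jω = j500:
quadratic: (j500)² + 170·j500 + 250000 = 0 + j85000 → |·| ≈ 85000, ∠ ≈ 90.00°
|G| = 250000 / 85000 ≈ 2.9412
Gain = 20 log₁₀(2.9412) ≈ 9.37 dB
∠G = 0.00° − 90.00° = -90.00°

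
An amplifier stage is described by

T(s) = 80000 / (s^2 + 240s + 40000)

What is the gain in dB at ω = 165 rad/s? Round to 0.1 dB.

At s = jω = j165:
quadratic: (j165)² + 240·j165 + 40000 = 12775 + j39600 → |·| ≈ 41610, ∠ ≈ 72.12°
|T| = 80000 / 41610 ≈ 1.9226
Gain = 20 log₁₀(1.9226) ≈ 5.68 dB

5.7 dB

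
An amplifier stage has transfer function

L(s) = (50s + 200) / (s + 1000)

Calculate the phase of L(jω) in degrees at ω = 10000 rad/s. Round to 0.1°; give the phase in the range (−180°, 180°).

Substitute s = j10000:
Numerator: 50(j10000) + 200 = 200 + j500000
Denominator: (j10000) + 1000 = 1000 + j10000
|N| = √(200² + 500000²) ≈ 5e+05, ∠N ≈ 89.98°
|D| = √(1000² + 10000²) ≈ 10050, ∠D ≈ 84.29°
∠L = 89.98° − 84.29° = 5.69°

5.7°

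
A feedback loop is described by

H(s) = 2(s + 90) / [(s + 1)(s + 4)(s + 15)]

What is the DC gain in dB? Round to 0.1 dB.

9.5 dB

H(0) = 2·90 / (1·4·15) = 3
20 log₁₀(3) ≈ 9.54 dB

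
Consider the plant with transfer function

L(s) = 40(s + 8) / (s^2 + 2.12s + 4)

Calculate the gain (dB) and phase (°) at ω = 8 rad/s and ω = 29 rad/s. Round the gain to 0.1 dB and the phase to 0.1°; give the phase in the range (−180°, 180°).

ω = 8: 17.2 dB, -119.2°; ω = 29: 3.1 dB, -101.2°

At s = jω = j8:
zero (s+8): 8 + j8 → |·| = √(8²+8²) = √128 ≈ 11.314, ∠ = arctan(8/8) ≈ 45.00°
quadratic: (j8)² + 2.12·j8 + 4 = -60 + j16.96 → |·| ≈ 62.351, ∠ ≈ 164.22°
|L| = 40 · 11.314 / 62.351 ≈ 7.2583
Gain = 20 log₁₀(7.2583) ≈ 17.22 dB
∠L = 45.00° − 164.22° = -119.22°

At s = jω = j29:
zero (s+8): 8 + j29 → |·| = √(8²+29²) = √905 ≈ 30.083, ∠ = arctan(29/8) ≈ 74.58°
quadratic: (j29)² + 2.12·j29 + 4 = -837 + j61.48 → |·| ≈ 839.25, ∠ ≈ 175.80°
|L| = 40 · 30.083 / 839.25 ≈ 1.4338
Gain = 20 log₁₀(1.4338) ≈ 3.13 dB
∠L = 74.58° − 175.80° = -101.22°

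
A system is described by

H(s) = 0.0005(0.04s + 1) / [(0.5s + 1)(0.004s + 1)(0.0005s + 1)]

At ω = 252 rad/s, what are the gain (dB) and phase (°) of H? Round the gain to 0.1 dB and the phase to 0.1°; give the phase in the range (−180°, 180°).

At ω = 252 rad/s:
zero (1 + j252·0.04) = 1 + j10.08 → |·| ≈ 10.129, ∠ ≈ 84.33°
pole (1 + j252·0.5) = 1 + j126 → |·| ≈ 126, ∠ ≈ 89.55°
pole (1 + j252·0.004) = 1 + j1.008 → |·| ≈ 1.4199, ∠ ≈ 45.23°
pole (1 + j252·0.0005) = 1 + j0.126 → |·| ≈ 1.0079, ∠ ≈ 7.18°
|H| = 0.0005 · 10.129 / (126 · 1.4199 · 1.0079) ≈ 2.8086e-05
Gain = 20 log₁₀(2.8086e-05) ≈ -91.03 dB
∠H = (84.33°) − (89.55° + 45.23° + 7.18°) = -57.63°

-91.0 dB, -57.6°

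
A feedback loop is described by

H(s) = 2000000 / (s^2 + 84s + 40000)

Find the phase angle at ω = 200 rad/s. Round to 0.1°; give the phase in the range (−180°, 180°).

-90.0°

At s = jω = j200:
quadratic: (j200)² + 84·j200 + 40000 = 0 + j16800 → |·| ≈ 16800, ∠ ≈ 90.00°
∠H = 0.00° − 90.00° = -90.00°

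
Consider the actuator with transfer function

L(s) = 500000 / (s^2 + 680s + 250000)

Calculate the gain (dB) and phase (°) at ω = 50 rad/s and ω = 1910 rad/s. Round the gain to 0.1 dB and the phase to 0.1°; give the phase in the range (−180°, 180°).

ω = 50: 6.0 dB, -7.8°; ω = 1910: -17.2 dB, -159.1°

At s = jω = j50:
quadratic: (j50)² + 680·j50 + 250000 = 247500 + j34000 → |·| ≈ 2.4982e+05, ∠ ≈ 7.82°
|L| = 500000 / 2.4982e+05 ≈ 2.0014
Gain = 20 log₁₀(2.0014) ≈ 6.03 dB
∠L = 0.00° − 7.82° = -7.82°

At s = jω = j1910:
quadratic: (j1910)² + 680·j1910 + 250000 = -3398100 + j1298800 → |·| ≈ 3.6379e+06, ∠ ≈ 159.08°
|L| = 500000 / 3.6379e+06 ≈ 0.13744
Gain = 20 log₁₀(0.13744) ≈ -17.24 dB
∠L = 0.00° − 159.08° = -159.08°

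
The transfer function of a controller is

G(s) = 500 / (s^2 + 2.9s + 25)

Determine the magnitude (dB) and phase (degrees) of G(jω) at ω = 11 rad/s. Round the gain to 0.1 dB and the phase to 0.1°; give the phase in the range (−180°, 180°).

At s = jω = j11:
quadratic: (j11)² + 2.9·j11 + 25 = -96 + j31.9 → |·| ≈ 101.16, ∠ ≈ 161.62°
|G| = 500 / 101.16 ≈ 4.9427
Gain = 20 log₁₀(4.9427) ≈ 13.88 dB
∠G = 0.00° − 161.62° = -161.62°

13.9 dB, -161.6°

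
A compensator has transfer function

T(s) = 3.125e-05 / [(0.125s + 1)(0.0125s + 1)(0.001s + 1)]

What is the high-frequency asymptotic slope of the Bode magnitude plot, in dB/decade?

-60 dB/decade

Each pole contributes −20 dB/decade at high frequency; each zero contributes +20 dB/decade.
Net: 0 zero(s) − 3 pole(s) → -60 dB/decade.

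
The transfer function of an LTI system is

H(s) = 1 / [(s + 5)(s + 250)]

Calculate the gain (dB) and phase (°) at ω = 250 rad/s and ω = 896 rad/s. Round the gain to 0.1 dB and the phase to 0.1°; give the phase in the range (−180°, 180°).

ω = 250: -98.9 dB, -133.9°; ω = 896: -118.4 dB, -164.1°

At s = jω = j250:
pole (s+5): 5 + j250 → |·| = √(5²+250²) = √62525 ≈ 250.05, ∠ = arctan(250/5) ≈ 88.85°
pole (s+250): 250 + j250 → |·| = √(250²+250²) = √125000 ≈ 353.55, ∠ = arctan(250/250) ≈ 45.00°
|H| = 1 / 88405 ≈ 1.1312e-05
Gain = 20 log₁₀(1.1312e-05) ≈ -98.93 dB
∠H = 0.00° − 133.85° = -133.85°

At s = jω = j896:
pole (s+5): 5 + j896 → |·| = √(5²+896²) = √802841 ≈ 896.01, ∠ = arctan(896/5) ≈ 89.68°
pole (s+250): 250 + j896 → |·| = √(250²+896²) = √865316 ≈ 930.22, ∠ = arctan(896/250) ≈ 74.41°
|H| = 1 / 8.3349e+05 ≈ 1.1998e-06
Gain = 20 log₁₀(1.1998e-06) ≈ -118.42 dB
∠H = 0.00° − 164.09° = -164.09°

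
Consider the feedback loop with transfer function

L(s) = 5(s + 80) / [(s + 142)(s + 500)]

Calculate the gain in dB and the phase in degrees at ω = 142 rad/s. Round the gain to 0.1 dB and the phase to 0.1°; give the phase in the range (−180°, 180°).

At s = jω = j142:
zero (s+80): 80 + j142 → |·| = √(80²+142²) = √26564 ≈ 162.98, ∠ = arctan(142/80) ≈ 60.60°
pole (s+142): 142 + j142 → |·| = √(142²+142²) = √40328 ≈ 200.82, ∠ = arctan(142/142) ≈ 45.00°
pole (s+500): 500 + j142 → |·| = √(500²+142²) = √270164 ≈ 519.77, ∠ = arctan(142/500) ≈ 15.85°
|L| = 5 · 162.98 / 1.0438e+05 ≈ 0.0078071
Gain = 20 log₁₀(0.0078071) ≈ -42.15 dB
∠L = 60.60° − 60.85° = -0.25°

-42.2 dB, -0.3°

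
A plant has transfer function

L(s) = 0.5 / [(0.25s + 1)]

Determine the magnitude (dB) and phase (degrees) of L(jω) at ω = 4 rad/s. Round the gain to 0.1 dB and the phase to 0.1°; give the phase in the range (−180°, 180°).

At ω = 4 rad/s:
pole (1 + j4·0.25) = 1 + j1 → |·| ≈ 1.4142, ∠ ≈ 45.00°
|L| = 0.5 · 1 / (1.4142) ≈ 0.35356
Gain = 20 log₁₀(0.35356) ≈ -9.03 dB
∠L = (0°) − (45.00°) = -45.00°

-9.0 dB, -45.0°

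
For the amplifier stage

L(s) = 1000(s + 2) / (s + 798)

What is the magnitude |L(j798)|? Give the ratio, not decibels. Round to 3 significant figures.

At s = jω = j798:
zero (s+2): 2 + j798 → |·| = √(2²+798²) = √636808 ≈ 798, ∠ = arctan(798/2) ≈ 89.86°
pole (s+798): 798 + j798 → |·| = √(798²+798²) = √1273608 ≈ 1128.5, ∠ = arctan(798/798) ≈ 45.00°
|L| = 1000 · 798 / 1128.5 ≈ 707.13

707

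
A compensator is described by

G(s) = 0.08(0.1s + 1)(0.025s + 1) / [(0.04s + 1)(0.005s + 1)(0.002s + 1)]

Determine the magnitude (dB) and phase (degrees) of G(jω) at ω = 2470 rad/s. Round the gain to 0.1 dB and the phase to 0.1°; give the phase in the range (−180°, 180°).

At ω = 2470 rad/s:
zero (1 + j2470·0.1) = 1 + j247 → |·| ≈ 247, ∠ ≈ 89.77°
zero (1 + j2470·0.025) = 1 + j61.75 → |·| ≈ 61.758, ∠ ≈ 89.07°
pole (1 + j2470·0.04) = 1 + j98.8 → |·| ≈ 98.805, ∠ ≈ 89.42°
pole (1 + j2470·0.005) = 1 + j12.35 → |·| ≈ 12.39, ∠ ≈ 85.37°
pole (1 + j2470·0.002) = 1 + j4.94 → |·| ≈ 5.0402, ∠ ≈ 78.56°
|G| = 0.08 · 247 · 61.758 / (98.805 · 12.39 · 5.0402) ≈ 0.19778
Gain = 20 log₁₀(0.19778) ≈ -14.08 dB
∠G = (89.77° + 89.07°) − (89.42° + 85.37° + 78.56°) = -74.51°

-14.1 dB, -74.5°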